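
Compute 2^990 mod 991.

2^1 ≡ 2 (mod 991)
2^2 ≡ 2^2 = 4 ≡ 4 (mod 991)
2^4 ≡ 4^2 = 16 ≡ 16 (mod 991)
2^8 ≡ 16^2 = 256 ≡ 256 (mod 991)
2^16 ≡ 256^2 = 65536 ≡ 130 (mod 991)
2^32 ≡ 130^2 = 16900 ≡ 53 (mod 991)
2^64 ≡ 53^2 = 2809 ≡ 827 (mod 991)
2^128 ≡ 827^2 = 683929 ≡ 139 (mod 991)
2^256 ≡ 139^2 = 19321 ≡ 492 (mod 991)
2^512 ≡ 492^2 = 242064 ≡ 260 (mod 991)
990 = 512 + 256 + 128 + 64 + 16 + 8 + 4 + 2 in binary powers of 2.
So 2^990 ≡ 260 · 492 · 139 · 827 · 130 · 256 · 16 · 4 ≡ 1 (mod 991).
Since the result is 1, base 2 gives no evidence that 991 is composite.

1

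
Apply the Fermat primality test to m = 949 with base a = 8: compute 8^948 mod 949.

1

8^1 ≡ 8 (mod 949)
8^2 ≡ 8^2 = 64 ≡ 64 (mod 949)
8^4 ≡ 64^2 = 4096 ≡ 300 (mod 949)
8^8 ≡ 300^2 = 90000 ≡ 794 (mod 949)
8^16 ≡ 794^2 = 630436 ≡ 300 (mod 949)
8^32 ≡ 300^2 = 90000 ≡ 794 (mod 949)
8^64 ≡ 794^2 = 630436 ≡ 300 (mod 949)
8^128 ≡ 300^2 = 90000 ≡ 794 (mod 949)
8^256 ≡ 794^2 = 630436 ≡ 300 (mod 949)
8^512 ≡ 300^2 = 90000 ≡ 794 (mod 949)
948 = 512 + 256 + 128 + 32 + 16 + 4 in binary powers of 2.
So 8^948 ≡ 794 · 300 · 794 · 794 · 300 · 300 ≡ 1 (mod 949).
Since the result is 1, base 8 gives no evidence that 949 is composite.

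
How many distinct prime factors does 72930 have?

72930 = 2 · 36465
36465 = 3 · 12155
12155 = 5 · 2431
2431 = 11 · 221
221 = 13 · 17
72930 = 2 · 3 · 5 · 11 · 13 · 17, which has 6 distinct prime factors.

6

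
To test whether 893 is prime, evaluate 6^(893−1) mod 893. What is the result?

6^1 ≡ 6 (mod 893)
6^2 ≡ 6^2 = 36 ≡ 36 (mod 893)
6^4 ≡ 36^2 = 1296 ≡ 403 (mod 893)
6^8 ≡ 403^2 = 162409 ≡ 776 (mod 893)
6^16 ≡ 776^2 = 602176 ≡ 294 (mod 893)
6^32 ≡ 294^2 = 86436 ≡ 708 (mod 893)
6^64 ≡ 708^2 = 501264 ≡ 291 (mod 893)
6^128 ≡ 291^2 = 84681 ≡ 739 (mod 893)
6^256 ≡ 739^2 = 546121 ≡ 498 (mod 893)
6^512 ≡ 498^2 = 248004 ≡ 643 (mod 893)
892 = 512 + 256 + 64 + 32 + 16 + 8 + 4 in binary powers of 2.
So 6^892 ≡ 643 · 498 · 291 · 708 · 294 · 776 · 403 ≡ 291 (mod 893).
Since 291 ≠ 1, base 6 is a Fermat witness: 893 is composite.

291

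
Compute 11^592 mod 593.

11^1 ≡ 11 (mod 593)
11^2 ≡ 11^2 = 121 ≡ 121 (mod 593)
11^4 ≡ 121^2 = 14641 ≡ 409 (mod 593)
11^8 ≡ 409^2 = 167281 ≡ 55 (mod 593)
11^16 ≡ 55^2 = 3025 ≡ 60 (mod 593)
11^32 ≡ 60^2 = 3600 ≡ 42 (mod 593)
11^64 ≡ 42^2 = 1764 ≡ 578 (mod 593)
11^128 ≡ 578^2 = 334084 ≡ 225 (mod 593)
11^256 ≡ 225^2 = 50625 ≡ 220 (mod 593)
11^512 ≡ 220^2 = 48400 ≡ 367 (mod 593)
592 = 512 + 64 + 16 in binary powers of 2.
So 11^592 ≡ 367 · 578 · 60 ≡ 1 (mod 593).
Since the result is 1, base 11 gives no evidence that 593 is composite.

1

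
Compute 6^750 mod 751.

1

6^1 ≡ 6 (mod 751)
6^2 ≡ 6^2 = 36 ≡ 36 (mod 751)
6^4 ≡ 36^2 = 1296 ≡ 545 (mod 751)
6^8 ≡ 545^2 = 297025 ≡ 380 (mod 751)
6^16 ≡ 380^2 = 144400 ≡ 208 (mod 751)
6^32 ≡ 208^2 = 43264 ≡ 457 (mod 751)
6^64 ≡ 457^2 = 208849 ≡ 71 (mod 751)
6^128 ≡ 71^2 = 5041 ≡ 535 (mod 751)
6^256 ≡ 535^2 = 286225 ≡ 94 (mod 751)
6^512 ≡ 94^2 = 8836 ≡ 575 (mod 751)
750 = 512 + 128 + 64 + 32 + 8 + 4 + 2 in binary powers of 2.
So 6^750 ≡ 575 · 535 · 71 · 457 · 380 · 545 · 36 ≡ 1 (mod 751).
Since the result is 1, base 6 gives no evidence that 751 is composite.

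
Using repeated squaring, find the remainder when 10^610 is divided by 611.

10^1 ≡ 10 (mod 611)
10^2 ≡ 10^2 = 100 ≡ 100 (mod 611)
10^4 ≡ 100^2 = 10000 ≡ 224 (mod 611)
10^8 ≡ 224^2 = 50176 ≡ 74 (mod 611)
10^16 ≡ 74^2 = 5476 ≡ 588 (mod 611)
10^32 ≡ 588^2 = 345744 ≡ 529 (mod 611)
10^64 ≡ 529^2 = 279841 ≡ 3 (mod 611)
10^128 ≡ 3^2 = 9 ≡ 9 (mod 611)
10^256 ≡ 9^2 = 81 ≡ 81 (mod 611)
10^512 ≡ 81^2 = 6561 ≡ 451 (mod 611)
610 = 512 + 64 + 32 + 2 in binary powers of 2.
So 10^610 ≡ 451 · 3 · 529 · 100 ≡ 549 (mod 611).
Since 549 ≠ 1, base 10 is a Fermat witness: 611 is composite.

549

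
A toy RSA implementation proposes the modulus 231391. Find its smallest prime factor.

231391 is odd.
Digit sum 19, not divisible by 3.
Ends in 1: not divisible by 5.
7: 231391 = 7·33055 + 6
11: 231391 = 11·21035 + 6
13: 231391 = 13·17799 + 4
17: 231391 = 17·13611 + 4
19: 231391 = 19·12178 + 9
23: 231391 = 23·10060 + 11
29: 231391 = 29·7979

29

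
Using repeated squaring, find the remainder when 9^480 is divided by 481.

248

9^1 ≡ 9 (mod 481)
9^2 ≡ 9^2 = 81 ≡ 81 (mod 481)
9^4 ≡ 81^2 = 6561 ≡ 308 (mod 481)
9^8 ≡ 308^2 = 94864 ≡ 107 (mod 481)
9^16 ≡ 107^2 = 11449 ≡ 386 (mod 481)
9^32 ≡ 386^2 = 148996 ≡ 367 (mod 481)
9^64 ≡ 367^2 = 134689 ≡ 9 (mod 481)
9^128 ≡ 9^2 = 81 ≡ 81 (mod 481)
9^256 ≡ 81^2 = 6561 ≡ 308 (mod 481)
480 = 256 + 128 + 64 + 32 in binary powers of 2.
So 9^480 ≡ 308 · 81 · 9 · 367 ≡ 248 (mod 481).
Since 248 ≠ 1, base 9 is a Fermat witness: 481 is composite.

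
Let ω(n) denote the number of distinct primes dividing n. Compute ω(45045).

5

45045 = 3^2 · 5005
5005 = 5 · 1001
1001 = 7 · 143
143 = 11 · 13
45045 = 3^2 · 5 · 7 · 11 · 13, which has 5 distinct prime factors.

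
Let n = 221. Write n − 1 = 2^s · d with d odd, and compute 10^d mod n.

192

221 − 1 = 220 = 2^2 · 55, so d = 55.
10^1 ≡ 10 (mod 221)
10^2 ≡ 10^2 = 100 ≡ 100 (mod 221)
10^4 ≡ 100^2 = 10000 ≡ 55 (mod 221)
10^8 ≡ 55^2 = 3025 ≡ 152 (mod 221)
10^16 ≡ 152^2 = 23104 ≡ 120 (mod 221)
10^32 ≡ 120^2 = 14400 ≡ 35 (mod 221)
55 = 32 + 16 + 4 + 2 + 1 in binary powers of 2.
So 10^55 ≡ 35 · 120 · 55 · 100 · 10 ≡ 192 (mod 221).
Squaring chain: 192 → 178; never reaches −1, so base 10 is a Miller–Rabin witness that 221 is composite.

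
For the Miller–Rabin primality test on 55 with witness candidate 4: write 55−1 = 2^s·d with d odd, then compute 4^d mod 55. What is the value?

55 − 1 = 54 = 2^1 · 27, so d = 27.
4^1 ≡ 4 (mod 55)
4^2 ≡ 4^2 = 16 ≡ 16 (mod 55)
4^4 ≡ 16^2 = 256 ≡ 36 (mod 55)
4^8 ≡ 36^2 = 1296 ≡ 31 (mod 55)
4^16 ≡ 31^2 = 961 ≡ 26 (mod 55)
27 = 16 + 8 + 2 + 1 in binary powers of 2.
So 4^27 ≡ 26 · 31 · 16 · 4 ≡ 49 (mod 55).
Squaring chain: 49; never reaches −1, so base 4 is a Miller–Rabin witness that 55 is composite.

49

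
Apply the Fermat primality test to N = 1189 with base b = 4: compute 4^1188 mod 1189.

4^1 ≡ 4 (mod 1189)
4^2 ≡ 4^2 = 16 ≡ 16 (mod 1189)
4^4 ≡ 16^2 = 256 ≡ 256 (mod 1189)
4^8 ≡ 256^2 = 65536 ≡ 141 (mod 1189)
4^16 ≡ 141^2 = 19881 ≡ 857 (mod 1189)
4^32 ≡ 857^2 = 734449 ≡ 836 (mod 1189)
4^64 ≡ 836^2 = 698896 ≡ 953 (mod 1189)
4^128 ≡ 953^2 = 908209 ≡ 1002 (mod 1189)
4^256 ≡ 1002^2 = 1004004 ≡ 488 (mod 1189)
4^512 ≡ 488^2 = 238144 ≡ 344 (mod 1189)
4^1024 ≡ 344^2 = 118336 ≡ 625 (mod 1189)
1188 = 1024 + 128 + 32 + 4 in binary powers of 2.
So 4^1188 ≡ 625 · 1002 · 836 · 256 ≡ 223 (mod 1189).
Since 223 ≠ 1, base 4 is a Fermat witness: 1189 is composite.

223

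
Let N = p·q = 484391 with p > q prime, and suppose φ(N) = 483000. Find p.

701

φ(n) = (p−1)(q−1) = n − (p+q) + 1, so p + q = 484391 − 483000 + 1 = 1392.
p and q are the roots of t² − 1392t + 484391 = 0.
Discriminant: 1392² − 4·484391 = 1937664 − 1937564 = 100; √100 = 10.
q = (1392 − 10)/2 = 691, p = (1392 + 10)/2 = 701.
Check: 691 · 701 = 484391.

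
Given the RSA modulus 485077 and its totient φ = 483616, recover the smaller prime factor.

φ(n) = (p−1)(q−1) = n − (p+q) + 1, so p + q = 485077 − 483616 + 1 = 1462.
p and q are the roots of t² − 1462t + 485077 = 0.
Discriminant: 1462² − 4·485077 = 2137444 − 1940308 = 197136; √197136 = 444.
q = (1462 − 444)/2 = 509, p = (1462 + 444)/2 = 953.
Check: 509 · 953 = 485077.

509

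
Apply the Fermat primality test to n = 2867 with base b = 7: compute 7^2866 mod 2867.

1021

7^1 ≡ 7 (mod 2867)
7^2 ≡ 7^2 = 49 ≡ 49 (mod 2867)
7^4 ≡ 49^2 = 2401 ≡ 2401 (mod 2867)
7^8 ≡ 2401^2 = 5764801 ≡ 2131 (mod 2867)
7^16 ≡ 2131^2 = 4541161 ≡ 2700 (mod 2867)
7^32 ≡ 2700^2 = 7290000 ≡ 2086 (mod 2867)
7^64 ≡ 2086^2 = 4351396 ≡ 2157 (mod 2867)
7^128 ≡ 2157^2 = 4652649 ≡ 2375 (mod 2867)
7^256 ≡ 2375^2 = 5640625 ≡ 1236 (mod 2867)
7^512 ≡ 1236^2 = 1527696 ≡ 2452 (mod 2867)
7^1024 ≡ 2452^2 = 6012304 ≡ 205 (mod 2867)
7^2048 ≡ 205^2 = 42025 ≡ 1887 (mod 2867)
2866 = 2048 + 512 + 256 + 32 + 16 + 2 in binary powers of 2.
So 7^2866 ≡ 1887 · 2452 · 1236 · 2086 · 2700 · 49 ≡ 1021 (mod 2867).
Since 1021 ≠ 1, base 7 is a Fermat witness: 2867 is composite.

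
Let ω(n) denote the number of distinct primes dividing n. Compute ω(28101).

4

28101 = 3 · 9367
9367 = 17 · 551
551 = 19 · 29
28101 = 3 · 17 · 19 · 29, which has 4 distinct prime factors.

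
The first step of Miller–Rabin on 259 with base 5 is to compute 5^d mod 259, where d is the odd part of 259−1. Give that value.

259 − 1 = 258 = 2^1 · 129, so d = 129.
5^1 ≡ 5 (mod 259)
5^2 ≡ 5^2 = 25 ≡ 25 (mod 259)
5^4 ≡ 25^2 = 625 ≡ 107 (mod 259)
5^8 ≡ 107^2 = 11449 ≡ 53 (mod 259)
5^16 ≡ 53^2 = 2809 ≡ 219 (mod 259)
5^32 ≡ 219^2 = 47961 ≡ 46 (mod 259)
5^64 ≡ 46^2 = 2116 ≡ 44 (mod 259)
5^128 ≡ 44^2 = 1936 ≡ 123 (mod 259)
129 = 128 + 1 in binary powers of 2.
So 5^129 ≡ 123 · 5 ≡ 97 (mod 259).
Squaring chain: 97; never reaches −1, so base 5 is a Miller–Rabin witness that 259 is composite.

97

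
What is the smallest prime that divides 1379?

7

1379 is odd.
Digit sum 20, not divisible by 3.
Ends in 9: not divisible by 5.
7: 1379 = 7·197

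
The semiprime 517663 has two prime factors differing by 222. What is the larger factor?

839

Since p = q + 222, we have 517663 = q(q + 222), so q² + 222q − 517663 = 0.
Discriminant: 222² + 4·517663 = 49284 + 2070652 = 2119936; √2119936 = 1456.
q = (−222 + 1456)/2 = 617, and p = q + 222 = 839.
Check: 617 · 839 = 517663.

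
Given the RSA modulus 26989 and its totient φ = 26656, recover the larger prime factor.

197

φ(n) = (p−1)(q−1) = n − (p+q) + 1, so p + q = 26989 − 26656 + 1 = 334.
p and q are the roots of t² − 334t + 26989 = 0.
Discriminant: 334² − 4·26989 = 111556 − 107956 = 3600; √3600 = 60.
q = (334 − 60)/2 = 137, p = (334 + 60)/2 = 197.
Check: 137 · 197 = 26989.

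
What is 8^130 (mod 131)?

8^1 ≡ 8 (mod 131)
8^2 ≡ 8^2 = 64 ≡ 64 (mod 131)
8^4 ≡ 64^2 = 4096 ≡ 35 (mod 131)
8^8 ≡ 35^2 = 1225 ≡ 46 (mod 131)
8^16 ≡ 46^2 = 2116 ≡ 20 (mod 131)
8^32 ≡ 20^2 = 400 ≡ 7 (mod 131)
8^64 ≡ 7^2 = 49 ≡ 49 (mod 131)
8^128 ≡ 49^2 = 2401 ≡ 43 (mod 131)
130 = 128 + 2 in binary powers of 2.
So 8^130 ≡ 43 · 64 ≡ 1 (mod 131).
Since the result is 1, base 8 gives no evidence that 131 is composite.

1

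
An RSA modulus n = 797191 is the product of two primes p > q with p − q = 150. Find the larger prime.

Since p = q + 150, we have 797191 = q(q + 150), so q² + 150q − 797191 = 0.
Discriminant: 150² + 4·797191 = 22500 + 3188764 = 3211264; √3211264 = 1792.
q = (−150 + 1792)/2 = 821, and p = q + 150 = 971.
Check: 821 · 971 = 797191.

971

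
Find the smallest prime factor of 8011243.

83

8011243 is odd.
Digit sum 19, not divisible by 3.
Ends in 3: not divisible by 5.
7: 8011243 = 7·1144463 + 2
11: 8011243 = 11·728294 + 9
13: 8011243 = 13·616249 + 6
17: 8011243 = 17·471249 + 10
19: 8011243 = 19·421644 + 7
23: 8011243 = 23·348314 + 21
29: 8011243 = 29·276249 + 22
31: 8011243 = 31·258427 + 6
37: 8011243 = 37·216520 + 3
41: 8011243 = 41·195396 + 7
43: 8011243 = 43·186307 + 42
47: 8011243 = 47·170451 + 46
53: 8011243 = 53·151155 + 28
59: 8011243 = 59·135783 + 46
61: 8011243 = 61·131331 + 52
67: 8011243 = 67·119570 + 53
71: 8011243 = 71·112834 + 29
73: 8011243 = 73·109743 + 4
79: 8011243 = 79·101408 + 11
83: 8011243 = 83·96521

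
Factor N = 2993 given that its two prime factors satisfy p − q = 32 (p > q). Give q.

41

Since p = q + 32, we have 2993 = q(q + 32), so q² + 32q − 2993 = 0.
Discriminant: 32² + 4·2993 = 1024 + 11972 = 12996; √12996 = 114.
q = (−32 + 114)/2 = 41, and p = q + 32 = 73.
Check: 41 · 73 = 2993.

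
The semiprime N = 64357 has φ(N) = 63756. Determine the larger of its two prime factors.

φ(n) = (p−1)(q−1) = n − (p+q) + 1, so p + q = 64357 − 63756 + 1 = 602.
p and q are the roots of t² − 602t + 64357 = 0.
Discriminant: 602² − 4·64357 = 362404 − 257428 = 104976; √104976 = 324.
q = (602 − 324)/2 = 139, p = (602 + 324)/2 = 463.
Check: 139 · 463 = 64357.

463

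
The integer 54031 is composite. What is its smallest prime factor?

54031 is odd.
Digit sum 13, not divisible by 3.
Ends in 1: not divisible by 5.
7: 54031 = 7·7718 + 5
11: 54031 = 11·4911 + 10
13: 54031 = 13·4156 + 3
17: 54031 = 17·3178 + 5
19: 54031 = 19·2843 + 14
23: 54031 = 23·2349 + 4
29: 54031 = 29·1863 + 4
31: 54031 = 31·1742 + 29
37: 54031 = 37·1460 + 11
41: 54031 = 41·1317 + 34
43: 54031 = 43·1256 + 23
47: 54031 = 47·1149 + 28
53: 54031 = 53·1019 + 24
59: 54031 = 59·915 + 46
61: 54031 = 61·885 + 46
67: 54031 = 67·806 + 29
71: 54031 = 71·761

71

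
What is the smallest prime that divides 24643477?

24643477 is odd.
Digit sum 37, not divisible by 3.
Ends in 7: not divisible by 5.
7: 24643477 = 7·3520496 + 5
11: 24643477 = 11·2240316 + 1
13: 24643477 = 13·1895652 + 1
17: 24643477 = 17·1449616 + 5
19: 24643477 = 19·1297025 + 2
23: 24643477 = 23·1071455 + 12
29: 24643477 = 29·849775 + 2
31: 24643477 = 31·794950 + 27
37: 24643477 = 37·666039 + 34
41: 24643477 = 41·601060 + 17
43: 24643477 = 43·573104 + 5
47: 24643477 = 47·524329 + 14
53: 24643477 = 53·464971 + 14
59: 24643477 = 59·417686 + 3
61: 24643477 = 61·403991 + 26
67: 24643477 = 67·367813 + 6
71: 24643477 = 71·347091 + 16
73: 24643477 = 73·337581 + 64
79: 24643477 = 79·311942 + 59
83: 24643477 = 83·296909 + 30
89: 24643477 = 89·276893

89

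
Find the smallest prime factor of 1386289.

1386289 is odd.
Digit sum 37, not divisible by 3.
Ends in 9: not divisible by 5.
7: 1386289 = 7·198041 + 2
11: 1386289 = 11·126026 + 3
13: 1386289 = 13·106637 + 8
17: 1386289 = 17·81546 + 7
19: 1386289 = 19·72962 + 11
23: 1386289 = 23·60273 + 10
29: 1386289 = 29·47803 + 2
31: 1386289 = 31·44719

31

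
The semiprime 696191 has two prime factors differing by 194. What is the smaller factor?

Since p = q + 194, we have 696191 = q(q + 194), so q² + 194q − 696191 = 0.
Discriminant: 194² + 4·696191 = 37636 + 2784764 = 2822400; √2822400 = 1680.
q = (−194 + 1680)/2 = 743, and p = q + 194 = 937.
Check: 743 · 937 = 696191.

743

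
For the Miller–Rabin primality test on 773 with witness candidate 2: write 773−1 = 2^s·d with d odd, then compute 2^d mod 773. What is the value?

317

773 − 1 = 772 = 2^2 · 193, so d = 193.
2^1 ≡ 2 (mod 773)
2^2 ≡ 2^2 = 4 ≡ 4 (mod 773)
2^4 ≡ 4^2 = 16 ≡ 16 (mod 773)
2^8 ≡ 16^2 = 256 ≡ 256 (mod 773)
2^16 ≡ 256^2 = 65536 ≡ 604 (mod 773)
2^32 ≡ 604^2 = 364816 ≡ 733 (mod 773)
2^64 ≡ 733^2 = 537289 ≡ 54 (mod 773)
2^128 ≡ 54^2 = 2916 ≡ 597 (mod 773)
193 = 128 + 64 + 1 in binary powers of 2.
So 2^193 ≡ 597 · 54 · 2 ≡ 317 (mod 773).
Squaring chain: 317 → 772; reaches −1, so base 2 does not prove 773 composite.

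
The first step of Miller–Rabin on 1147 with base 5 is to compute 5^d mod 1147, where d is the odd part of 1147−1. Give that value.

156

1147 − 1 = 1146 = 2^1 · 573, so d = 573.
5^1 ≡ 5 (mod 1147)
5^2 ≡ 5^2 = 25 ≡ 25 (mod 1147)
5^4 ≡ 25^2 = 625 ≡ 625 (mod 1147)
5^8 ≡ 625^2 = 390625 ≡ 645 (mod 1147)
5^16 ≡ 645^2 = 416025 ≡ 811 (mod 1147)
5^32 ≡ 811^2 = 657721 ≡ 490 (mod 1147)
5^64 ≡ 490^2 = 240100 ≡ 377 (mod 1147)
5^128 ≡ 377^2 = 142129 ≡ 1048 (mod 1147)
5^256 ≡ 1048^2 = 1098304 ≡ 625 (mod 1147)
5^512 ≡ 625^2 = 390625 ≡ 645 (mod 1147)
573 = 512 + 32 + 16 + 8 + 4 + 1 in binary powers of 2.
So 5^573 ≡ 645 · 490 · 811 · 645 · 625 · 5 ≡ 156 (mod 1147).
Squaring chain: 156; never reaches −1, so base 5 is a Miller–Rabin witness that 1147 is composite.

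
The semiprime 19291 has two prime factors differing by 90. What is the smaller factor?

Since p = q + 90, we have 19291 = q(q + 90), so q² + 90q − 19291 = 0.
Discriminant: 90² + 4·19291 = 8100 + 77164 = 85264; √85264 = 292.
q = (−90 + 292)/2 = 101, and p = q + 90 = 191.
Check: 101 · 191 = 19291.

101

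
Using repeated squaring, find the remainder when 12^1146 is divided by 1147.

12^1 ≡ 12 (mod 1147)
12^2 ≡ 12^2 = 144 ≡ 144 (mod 1147)
12^4 ≡ 144^2 = 20736 ≡ 90 (mod 1147)
12^8 ≡ 90^2 = 8100 ≡ 71 (mod 1147)
12^16 ≡ 71^2 = 5041 ≡ 453 (mod 1147)
12^32 ≡ 453^2 = 205209 ≡ 1043 (mod 1147)
12^64 ≡ 1043^2 = 1087849 ≡ 493 (mod 1147)
12^128 ≡ 493^2 = 243049 ≡ 1032 (mod 1147)
12^256 ≡ 1032^2 = 1065024 ≡ 608 (mod 1147)
12^512 ≡ 608^2 = 369664 ≡ 330 (mod 1147)
12^1024 ≡ 330^2 = 108900 ≡ 1082 (mod 1147)
1146 = 1024 + 64 + 32 + 16 + 8 + 2 in binary powers of 2.
So 12^1146 ≡ 1082 · 493 · 1043 · 453 · 71 · 144 ≡ 1025 (mod 1147).
Since 1025 ≠ 1, base 12 is a Fermat witness: 1147 is composite.

1025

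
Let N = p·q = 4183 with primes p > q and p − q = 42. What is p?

89

Since p = q + 42, we have 4183 = q(q + 42), so q² + 42q − 4183 = 0.
Discriminant: 42² + 4·4183 = 1764 + 16732 = 18496; √18496 = 136.
q = (−42 + 136)/2 = 47, and p = q + 42 = 89.
Check: 47 · 89 = 4183.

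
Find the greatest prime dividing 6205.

6205 = 5 · 1241
1241 = 17 · 73
73 is prime.
So 6205 = 5 · 17 · 73; the largest prime factor is 73.

73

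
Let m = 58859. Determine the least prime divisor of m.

71

58859 is odd.
Digit sum 35, not divisible by 3.
Ends in 9: not divisible by 5.
7: 58859 = 7·8408 + 3
11: 58859 = 11·5350 + 9
13: 58859 = 13·4527 + 8
17: 58859 = 17·3462 + 5
19: 58859 = 19·3097 + 16
23: 58859 = 23·2559 + 2
29: 58859 = 29·2029 + 18
31: 58859 = 31·1898 + 21
37: 58859 = 37·1590 + 29
41: 58859 = 41·1435 + 24
43: 58859 = 43·1368 + 35
47: 58859 = 47·1252 + 15
53: 58859 = 53·1110 + 29
59: 58859 = 59·997 + 36
61: 58859 = 61·964 + 55
67: 58859 = 67·878 + 33
71: 58859 = 71·829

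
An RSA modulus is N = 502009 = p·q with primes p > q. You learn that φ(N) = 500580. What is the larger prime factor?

811

φ(n) = (p−1)(q−1) = n − (p+q) + 1, so p + q = 502009 − 500580 + 1 = 1430.
p and q are the roots of t² − 1430t + 502009 = 0.
Discriminant: 1430² − 4·502009 = 2044900 − 2008036 = 36864; √36864 = 192.
q = (1430 − 192)/2 = 619, p = (1430 + 192)/2 = 811.
Check: 619 · 811 = 502009.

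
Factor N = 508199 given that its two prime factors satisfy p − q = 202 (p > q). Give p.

Since p = q + 202, we have 508199 = q(q + 202), so q² + 202q − 508199 = 0.
Discriminant: 202² + 4·508199 = 40804 + 2032796 = 2073600; √2073600 = 1440.
q = (−202 + 1440)/2 = 619, and p = q + 202 = 821.
Check: 619 · 821 = 508199.

821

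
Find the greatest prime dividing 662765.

662765 = 5 · 132553
132553 = 41 · 3233
3233 = 53 · 61
61 is prime.
So 662765 = 5 · 41 · 53 · 61; the largest prime factor is 61.

61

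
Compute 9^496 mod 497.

219

9^1 ≡ 9 (mod 497)
9^2 ≡ 9^2 = 81 ≡ 81 (mod 497)
9^4 ≡ 81^2 = 6561 ≡ 100 (mod 497)
9^8 ≡ 100^2 = 10000 ≡ 60 (mod 497)
9^16 ≡ 60^2 = 3600 ≡ 121 (mod 497)
9^32 ≡ 121^2 = 14641 ≡ 228 (mod 497)
9^64 ≡ 228^2 = 51984 ≡ 296 (mod 497)
9^128 ≡ 296^2 = 87616 ≡ 144 (mod 497)
9^256 ≡ 144^2 = 20736 ≡ 359 (mod 497)
496 = 256 + 128 + 64 + 32 + 16 in binary powers of 2.
So 9^496 ≡ 359 · 144 · 296 · 228 · 121 ≡ 219 (mod 497).
Since 219 ≠ 1, base 9 is a Fermat witness: 497 is composite.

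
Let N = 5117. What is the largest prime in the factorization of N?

5117 = 7 · 731
731 = 17 · 43
43 is prime.
So 5117 = 7 · 17 · 43; the largest prime factor is 43.

43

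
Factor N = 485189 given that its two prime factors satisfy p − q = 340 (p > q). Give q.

547

Since p = q + 340, we have 485189 = q(q + 340), so q² + 340q − 485189 = 0.
Discriminant: 340² + 4·485189 = 115600 + 1940756 = 2056356; √2056356 = 1434.
q = (−340 + 1434)/2 = 547, and p = q + 340 = 887.
Check: 547 · 887 = 485189.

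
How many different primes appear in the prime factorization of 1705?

3

1705 = 5 · 341
341 = 11 · 31
1705 = 5 · 11 · 31, which has 3 distinct prime factors.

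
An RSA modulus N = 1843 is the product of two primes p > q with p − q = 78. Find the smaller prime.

19

Since p = q + 78, we have 1843 = q(q + 78), so q² + 78q − 1843 = 0.
Discriminant: 78² + 4·1843 = 6084 + 7372 = 13456; √13456 = 116.
q = (−78 + 116)/2 = 19, and p = q + 78 = 97.
Check: 19 · 97 = 1843.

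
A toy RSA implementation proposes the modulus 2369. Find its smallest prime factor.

2369 is odd.
Digit sum 20, not divisible by 3.
Ends in 9: not divisible by 5.
7: 2369 = 7·338 + 3
11: 2369 = 11·215 + 4
13: 2369 = 13·182 + 3
17: 2369 = 17·139 + 6
19: 2369 = 19·124 + 13
23: 2369 = 23·103

23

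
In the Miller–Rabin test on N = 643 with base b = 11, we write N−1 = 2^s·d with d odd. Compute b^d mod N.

642

643 − 1 = 642 = 2^1 · 321, so d = 321.
11^1 ≡ 11 (mod 643)
11^2 ≡ 11^2 = 121 ≡ 121 (mod 643)
11^4 ≡ 121^2 = 14641 ≡ 495 (mod 643)
11^8 ≡ 495^2 = 245025 ≡ 42 (mod 643)
11^16 ≡ 42^2 = 1764 ≡ 478 (mod 643)
11^32 ≡ 478^2 = 228484 ≡ 219 (mod 643)
11^64 ≡ 219^2 = 47961 ≡ 379 (mod 643)
11^128 ≡ 379^2 = 143641 ≡ 252 (mod 643)
11^256 ≡ 252^2 = 63504 ≡ 490 (mod 643)
321 = 256 + 64 + 1 in binary powers of 2.
So 11^321 ≡ 490 · 379 · 11 ≡ 642 (mod 643).
Since 11^d ≡ 642 (mod 643), base 11 does not prove 643 composite.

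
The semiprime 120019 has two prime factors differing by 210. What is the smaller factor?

257

Since p = q + 210, we have 120019 = q(q + 210), so q² + 210q − 120019 = 0.
Discriminant: 210² + 4·120019 = 44100 + 480076 = 524176; √524176 = 724.
q = (−210 + 724)/2 = 257, and p = q + 210 = 467.
Check: 257 · 467 = 120019.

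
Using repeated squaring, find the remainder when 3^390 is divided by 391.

3^1 ≡ 3 (mod 391)
3^2 ≡ 3^2 = 9 ≡ 9 (mod 391)
3^4 ≡ 9^2 = 81 ≡ 81 (mod 391)
3^8 ≡ 81^2 = 6561 ≡ 305 (mod 391)
3^16 ≡ 305^2 = 93025 ≡ 358 (mod 391)
3^32 ≡ 358^2 = 128164 ≡ 307 (mod 391)
3^64 ≡ 307^2 = 94249 ≡ 18 (mod 391)
3^128 ≡ 18^2 = 324 ≡ 324 (mod 391)
3^256 ≡ 324^2 = 104976 ≡ 188 (mod 391)
390 = 256 + 128 + 4 + 2 in binary powers of 2.
So 3^390 ≡ 188 · 324 · 81 · 9 ≡ 151 (mod 391).
Since 151 ≠ 1, base 3 is a Fermat witness: 391 is composite.

151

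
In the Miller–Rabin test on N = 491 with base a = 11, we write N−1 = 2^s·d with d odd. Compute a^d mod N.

491 − 1 = 490 = 2^1 · 245, so d = 245.
11^1 ≡ 11 (mod 491)
11^2 ≡ 11^2 = 121 ≡ 121 (mod 491)
11^4 ≡ 121^2 = 14641 ≡ 402 (mod 491)
11^8 ≡ 402^2 = 161604 ≡ 65 (mod 491)
11^16 ≡ 65^2 = 4225 ≡ 297 (mod 491)
11^32 ≡ 297^2 = 88209 ≡ 320 (mod 491)
11^64 ≡ 320^2 = 102400 ≡ 272 (mod 491)
11^128 ≡ 272^2 = 73984 ≡ 334 (mod 491)
245 = 128 + 64 + 32 + 16 + 4 + 1 in binary powers of 2.
So 11^245 ≡ 334 · 272 · 320 · 297 · 402 · 11 ≡ 1 (mod 491).
Since 11^d ≡ 1 (mod 491), base 11 does not prove 491 composite.

1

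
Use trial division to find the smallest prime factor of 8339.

8339 is odd.
Digit sum 23, not divisible by 3.
Ends in 9: not divisible by 5.
7: 8339 = 7·1191 + 2
11: 8339 = 11·758 + 1
13: 8339 = 13·641 + 6
17: 8339 = 17·490 + 9
19: 8339 = 19·438 + 17
23: 8339 = 23·362 + 13
29: 8339 = 29·287 + 16
31: 8339 = 31·269

31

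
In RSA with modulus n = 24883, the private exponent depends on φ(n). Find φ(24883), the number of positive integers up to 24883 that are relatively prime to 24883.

Factor: 24883 = 149 · 167.
φ(24883) = (149−1) · (167−1) = 148 · 166 = 24568.

24568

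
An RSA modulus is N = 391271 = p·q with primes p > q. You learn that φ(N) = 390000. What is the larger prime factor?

φ(n) = (p−1)(q−1) = n − (p+q) + 1, so p + q = 391271 − 390000 + 1 = 1272.
p and q are the roots of t² − 1272t + 391271 = 0.
Discriminant: 1272² − 4·391271 = 1617984 − 1565084 = 52900; √52900 = 230.
q = (1272 − 230)/2 = 521, p = (1272 + 230)/2 = 751.
Check: 521 · 751 = 391271.

751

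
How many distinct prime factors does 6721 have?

6721 = 11 · 611
611 = 13 · 47
6721 = 11 · 13 · 47, which has 3 distinct prime factors.

3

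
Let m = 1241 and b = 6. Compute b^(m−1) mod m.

6^1 ≡ 6 (mod 1241)
6^2 ≡ 6^2 = 36 ≡ 36 (mod 1241)
6^4 ≡ 36^2 = 1296 ≡ 55 (mod 1241)
6^8 ≡ 55^2 = 3025 ≡ 543 (mod 1241)
6^16 ≡ 543^2 = 294849 ≡ 732 (mod 1241)
6^32 ≡ 732^2 = 535824 ≡ 953 (mod 1241)
6^64 ≡ 953^2 = 908209 ≡ 1038 (mod 1241)
6^128 ≡ 1038^2 = 1077444 ≡ 256 (mod 1241)
6^256 ≡ 256^2 = 65536 ≡ 1004 (mod 1241)
6^512 ≡ 1004^2 = 1008016 ≡ 324 (mod 1241)
6^1024 ≡ 324^2 = 104976 ≡ 732 (mod 1241)
1240 = 1024 + 128 + 64 + 16 + 8 in binary powers of 2.
So 6^1240 ≡ 732 · 256 · 1038 · 732 · 543 ≡ 951 (mod 1241).
Since 951 ≠ 1, base 6 is a Fermat witness: 1241 is composite.

951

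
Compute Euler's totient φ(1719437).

Factor: 1719437 = 59 · 151 · 193.
φ(1719437) = (59−1) · (151−1) · (193−1) = 58 · 150 · 192 = 1670400.

1670400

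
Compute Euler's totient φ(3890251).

3814272

Factor: 3890251 = 113 · 173 · 199.
φ(3890251) = (113−1) · (173−1) · (199−1) = 112 · 172 · 198 = 3814272.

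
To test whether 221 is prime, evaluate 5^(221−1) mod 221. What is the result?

157

5^1 ≡ 5 (mod 221)
5^2 ≡ 5^2 = 25 ≡ 25 (mod 221)
5^4 ≡ 25^2 = 625 ≡ 183 (mod 221)
5^8 ≡ 183^2 = 33489 ≡ 118 (mod 221)
5^16 ≡ 118^2 = 13924 ≡ 1 (mod 221)
5^32 ≡ 1^2 = 1 ≡ 1 (mod 221)
5^64 ≡ 1^2 = 1 ≡ 1 (mod 221)
5^128 ≡ 1^2 = 1 ≡ 1 (mod 221)
220 = 128 + 64 + 16 + 8 + 4 in binary powers of 2.
So 5^220 ≡ 1 · 1 · 1 · 118 · 183 ≡ 157 (mod 221).
Since 157 ≠ 1, base 5 is a Fermat witness: 221 is composite.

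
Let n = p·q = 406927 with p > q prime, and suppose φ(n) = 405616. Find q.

φ(n) = (p−1)(q−1) = n − (p+q) + 1, so p + q = 406927 − 405616 + 1 = 1312.
p and q are the roots of t² − 1312t + 406927 = 0.
Discriminant: 1312² − 4·406927 = 1721344 − 1627708 = 93636; √93636 = 306.
q = (1312 − 306)/2 = 503, p = (1312 + 306)/2 = 809.
Check: 503 · 809 = 406927.

503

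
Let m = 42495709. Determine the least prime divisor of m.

73

42495709 is odd.
Digit sum 40, not divisible by 3.
Ends in 9: not divisible by 5.
7: 42495709 = 7·6070815 + 4
11: 42495709 = 11·3863246 + 3
13: 42495709 = 13·3268900 + 9
17: 42495709 = 17·2499747 + 10
19: 42495709 = 19·2236616 + 5
23: 42495709 = 23·1847639 + 12
29: 42495709 = 29·1465369 + 8
31: 42495709 = 31·1370829 + 10
37: 42495709 = 37·1148532 + 25
41: 42495709 = 41·1036480 + 29
43: 42495709 = 43·988272 + 13
47: 42495709 = 47·904164 + 1
53: 42495709 = 53·801805 + 44
59: 42495709 = 59·720266 + 15
61: 42495709 = 61·696650 + 59
67: 42495709 = 67·634264 + 21
71: 42495709 = 71·598531 + 8
73: 42495709 = 73·582133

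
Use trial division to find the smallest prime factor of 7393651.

7393651 is odd.
Digit sum 34, not divisible by 3.
Ends in 1: not divisible by 5.
7: 7393651 = 7·1056235 + 6
11: 7393651 = 11·672150 + 1
13: 7393651 = 13·568742 + 5
17: 7393651 = 17·434920 + 11
19: 7393651 = 19·389139 + 10
23: 7393651 = 23·321463 + 2
29: 7393651 = 29·254953 + 14
31: 7393651 = 31·238504 + 27
37: 7393651 = 37·199828 + 15
41: 7393651 = 41·180332 + 39
43: 7393651 = 43·171945 + 16
47: 7393651 = 47·157311 + 34
53: 7393651 = 53·139502 + 45
59: 7393651 = 59·125316 + 7
61: 7393651 = 61·121207 + 24
67: 7393651 = 67·110353

67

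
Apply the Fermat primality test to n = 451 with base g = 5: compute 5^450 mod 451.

5^1 ≡ 5 (mod 451)
5^2 ≡ 5^2 = 25 ≡ 25 (mod 451)
5^4 ≡ 25^2 = 625 ≡ 174 (mod 451)
5^8 ≡ 174^2 = 30276 ≡ 59 (mod 451)
5^16 ≡ 59^2 = 3481 ≡ 324 (mod 451)
5^32 ≡ 324^2 = 104976 ≡ 344 (mod 451)
5^64 ≡ 344^2 = 118336 ≡ 174 (mod 451)
5^128 ≡ 174^2 = 30276 ≡ 59 (mod 451)
5^256 ≡ 59^2 = 3481 ≡ 324 (mod 451)
450 = 256 + 128 + 64 + 2 in binary powers of 2.
So 5^450 ≡ 324 · 59 · 174 · 25 ≡ 122 (mod 451).
Since 122 ≠ 1, base 5 is a Fermat witness: 451 is composite.

122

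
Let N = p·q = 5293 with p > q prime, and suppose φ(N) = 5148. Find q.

67

φ(n) = (p−1)(q−1) = n − (p+q) + 1, so p + q = 5293 − 5148 + 1 = 146.
p and q are the roots of t² − 146t + 5293 = 0.
Discriminant: 146² − 4·5293 = 21316 − 21172 = 144; √144 = 12.
q = (146 − 12)/2 = 67, p = (146 + 12)/2 = 79.
Check: 67 · 79 = 5293.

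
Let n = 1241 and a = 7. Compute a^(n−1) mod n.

373

7^1 ≡ 7 (mod 1241)
7^2 ≡ 7^2 = 49 ≡ 49 (mod 1241)
7^4 ≡ 49^2 = 2401 ≡ 1160 (mod 1241)
7^8 ≡ 1160^2 = 1345600 ≡ 356 (mod 1241)
7^16 ≡ 356^2 = 126736 ≡ 154 (mod 1241)
7^32 ≡ 154^2 = 23716 ≡ 137 (mod 1241)
7^64 ≡ 137^2 = 18769 ≡ 154 (mod 1241)
7^128 ≡ 154^2 = 23716 ≡ 137 (mod 1241)
7^256 ≡ 137^2 = 18769 ≡ 154 (mod 1241)
7^512 ≡ 154^2 = 23716 ≡ 137 (mod 1241)
7^1024 ≡ 137^2 = 18769 ≡ 154 (mod 1241)
1240 = 1024 + 128 + 64 + 16 + 8 in binary powers of 2.
So 7^1240 ≡ 154 · 137 · 154 · 154 · 356 ≡ 373 (mod 1241).
Since 373 ≠ 1, base 7 is a Fermat witness: 1241 is composite.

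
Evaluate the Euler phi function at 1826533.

1778400

Factor: 1826533 = 73 · 131 · 191.
φ(1826533) = (73−1) · (131−1) · (191−1) = 72 · 130 · 190 = 1778400.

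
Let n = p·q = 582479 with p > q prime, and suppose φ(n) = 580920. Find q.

619

φ(n) = (p−1)(q−1) = n − (p+q) + 1, so p + q = 582479 − 580920 + 1 = 1560.
p and q are the roots of t² − 1560t + 582479 = 0.
Discriminant: 1560² − 4·582479 = 2433600 − 2329916 = 103684; √103684 = 322.
q = (1560 − 322)/2 = 619, p = (1560 + 322)/2 = 941.
Check: 619 · 941 = 582479.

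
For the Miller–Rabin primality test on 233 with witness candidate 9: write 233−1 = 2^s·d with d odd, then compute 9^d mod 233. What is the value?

144

233 − 1 = 232 = 2^3 · 29, so d = 29.
9^1 ≡ 9 (mod 233)
9^2 ≡ 9^2 = 81 ≡ 81 (mod 233)
9^4 ≡ 81^2 = 6561 ≡ 37 (mod 233)
9^8 ≡ 37^2 = 1369 ≡ 204 (mod 233)
9^16 ≡ 204^2 = 41616 ≡ 142 (mod 233)
29 = 16 + 8 + 4 + 1 in binary powers of 2.
So 9^29 ≡ 142 · 204 · 37 · 9 ≡ 144 (mod 233).
Squaring chain: 144 → 232 → 1; reaches −1, so base 9 does not prove 233 composite.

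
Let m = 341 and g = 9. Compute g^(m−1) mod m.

67

9^1 ≡ 9 (mod 341)
9^2 ≡ 9^2 = 81 ≡ 81 (mod 341)
9^4 ≡ 81^2 = 6561 ≡ 82 (mod 341)
9^8 ≡ 82^2 = 6724 ≡ 245 (mod 341)
9^16 ≡ 245^2 = 60025 ≡ 9 (mod 341)
9^32 ≡ 9^2 = 81 ≡ 81 (mod 341)
9^64 ≡ 81^2 = 6561 ≡ 82 (mod 341)
9^128 ≡ 82^2 = 6724 ≡ 245 (mod 341)
9^256 ≡ 245^2 = 60025 ≡ 9 (mod 341)
340 = 256 + 64 + 16 + 4 in binary powers of 2.
So 9^340 ≡ 9 · 82 · 9 · 82 ≡ 67 (mod 341).
Since 67 ≠ 1, base 9 is a Fermat witness: 341 is composite.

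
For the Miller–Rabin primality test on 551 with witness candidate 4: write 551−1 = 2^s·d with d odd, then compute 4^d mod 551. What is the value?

245

551 − 1 = 550 = 2^1 · 275, so d = 275.
4^1 ≡ 4 (mod 551)
4^2 ≡ 4^2 = 16 ≡ 16 (mod 551)
4^4 ≡ 16^2 = 256 ≡ 256 (mod 551)
4^8 ≡ 256^2 = 65536 ≡ 518 (mod 551)
4^16 ≡ 518^2 = 268324 ≡ 538 (mod 551)
4^32 ≡ 538^2 = 289444 ≡ 169 (mod 551)
4^64 ≡ 169^2 = 28561 ≡ 460 (mod 551)
4^128 ≡ 460^2 = 211600 ≡ 16 (mod 551)
4^256 ≡ 16^2 = 256 ≡ 256 (mod 551)
275 = 256 + 16 + 2 + 1 in binary powers of 2.
So 4^275 ≡ 256 · 538 · 16 · 4 ≡ 245 (mod 551).
Squaring chain: 245; never reaches −1, so base 4 is a Miller–Rabin witness that 551 is composite.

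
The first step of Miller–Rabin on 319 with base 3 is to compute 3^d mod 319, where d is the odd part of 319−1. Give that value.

319 − 1 = 318 = 2^1 · 159, so d = 159.
3^1 ≡ 3 (mod 319)
3^2 ≡ 3^2 = 9 ≡ 9 (mod 319)
3^4 ≡ 9^2 = 81 ≡ 81 (mod 319)
3^8 ≡ 81^2 = 6561 ≡ 181 (mod 319)
3^16 ≡ 181^2 = 32761 ≡ 223 (mod 319)
3^32 ≡ 223^2 = 49729 ≡ 284 (mod 319)
3^64 ≡ 284^2 = 80656 ≡ 268 (mod 319)
3^128 ≡ 268^2 = 71824 ≡ 49 (mod 319)
159 = 128 + 16 + 8 + 4 + 2 + 1 in binary powers of 2.
So 3^159 ≡ 49 · 223 · 181 · 81 · 9 · 3 ≡ 279 (mod 319).
Squaring chain: 279; never reaches −1, so base 3 is a Miller–Rabin witness that 319 is composite.

279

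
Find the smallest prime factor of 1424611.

1424611 is odd.
Digit sum 19, not divisible by 3.
Ends in 1: not divisible by 5.
7: 1424611 = 7·203515 + 6
11: 1424611 = 11·129510 + 1
13: 1424611 = 13·109585 + 6
17: 1424611 = 17·83800 + 11
19: 1424611 = 19·74979 + 10
23: 1424611 = 23·61939 + 14
29: 1424611 = 29·49124 + 15
31: 1424611 = 31·45955 + 6
37: 1424611 = 37·38503

37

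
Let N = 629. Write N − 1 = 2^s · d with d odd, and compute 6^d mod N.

265

629 − 1 = 628 = 2^2 · 157, so d = 157.
6^1 ≡ 6 (mod 629)
6^2 ≡ 6^2 = 36 ≡ 36 (mod 629)
6^4 ≡ 36^2 = 1296 ≡ 38 (mod 629)
6^8 ≡ 38^2 = 1444 ≡ 186 (mod 629)
6^16 ≡ 186^2 = 34596 ≡ 1 (mod 629)
6^32 ≡ 1^2 = 1 ≡ 1 (mod 629)
6^64 ≡ 1^2 = 1 ≡ 1 (mod 629)
6^128 ≡ 1^2 = 1 ≡ 1 (mod 629)
157 = 128 + 16 + 8 + 4 + 1 in binary powers of 2.
So 6^157 ≡ 1 · 1 · 186 · 38 · 6 ≡ 265 (mod 629).
Squaring chain: 265 → 406; never reaches −1, so base 6 is a Miller–Rabin witness that 629 is composite.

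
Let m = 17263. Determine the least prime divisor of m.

61

17263 is odd.
Digit sum 19, not divisible by 3.
Ends in 3: not divisible by 5.
7: 17263 = 7·2466 + 1
11: 17263 = 11·1569 + 4
13: 17263 = 13·1327 + 12
17: 17263 = 17·1015 + 8
19: 17263 = 19·908 + 11
23: 17263 = 23·750 + 13
29: 17263 = 29·595 + 8
31: 17263 = 31·556 + 27
37: 17263 = 37·466 + 21
41: 17263 = 41·421 + 2
43: 17263 = 43·401 + 20
47: 17263 = 47·367 + 14
53: 17263 = 53·325 + 38
59: 17263 = 59·292 + 35
61: 17263 = 61·283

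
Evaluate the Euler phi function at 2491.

2392

Factor: 2491 = 47 · 53.
φ(2491) = (47−1) · (53−1) = 46 · 52 = 2392.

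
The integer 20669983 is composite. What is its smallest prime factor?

20669983 is odd.
Digit sum 43, not divisible by 3.
Ends in 3: not divisible by 5.
7: 20669983 = 7·2952854 + 5
11: 20669983 = 11·1879089 + 4
13: 20669983 = 13·1589998 + 9
17: 20669983 = 17·1215881 + 6
19: 20669983 = 19·1087893 + 16
23: 20669983 = 23·898694 + 21
29: 20669983 = 29·712758 + 1
31: 20669983 = 31·666773 + 20
37: 20669983 = 37·558648 + 7
41: 20669983 = 41·504145 + 38
43: 20669983 = 43·480697 + 12
47: 20669983 = 47·439786 + 41
53: 20669983 = 53·389999 + 36
59: 20669983 = 59·350338 + 41
61: 20669983 = 61·338852 + 11
67: 20669983 = 67·308507 + 14
71: 20669983 = 71·291126 + 37
73: 20669983 = 73·283150 + 33
79: 20669983 = 79·261645 + 28
83: 20669983 = 83·249035 + 78
89: 20669983 = 89·232247

89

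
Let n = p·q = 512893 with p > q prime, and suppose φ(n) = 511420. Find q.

φ(n) = (p−1)(q−1) = n − (p+q) + 1, so p + q = 512893 − 511420 + 1 = 1474.
p and q are the roots of t² − 1474t + 512893 = 0.
Discriminant: 1474² − 4·512893 = 2172676 − 2051572 = 121104; √121104 = 348.
q = (1474 − 348)/2 = 563, p = (1474 + 348)/2 = 911.
Check: 563 · 911 = 512893.

563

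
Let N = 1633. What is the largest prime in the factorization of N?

71

1633 = 23 · 71
71 is prime.
So 1633 = 23 · 71; the largest prime factor is 71.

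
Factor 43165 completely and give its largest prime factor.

97

43165 = 5 · 8633
8633 = 89 · 97
97 is prime.
So 43165 = 5 · 89 · 97; the largest prime factor is 97.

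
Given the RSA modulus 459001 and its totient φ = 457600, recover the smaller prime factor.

φ(n) = (p−1)(q−1) = n − (p+q) + 1, so p + q = 459001 − 457600 + 1 = 1402.
p and q are the roots of t² − 1402t + 459001 = 0.
Discriminant: 1402² − 4·459001 = 1965604 − 1836004 = 129600; √129600 = 360.
q = (1402 − 360)/2 = 521, p = (1402 + 360)/2 = 881.
Check: 521 · 881 = 459001.

521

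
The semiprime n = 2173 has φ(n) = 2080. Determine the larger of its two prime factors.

53

φ(n) = (p−1)(q−1) = n − (p+q) + 1, so p + q = 2173 − 2080 + 1 = 94.
p and q are the roots of t² − 94t + 2173 = 0.
Discriminant: 94² − 4·2173 = 8836 − 8692 = 144; √144 = 12.
q = (94 − 12)/2 = 41, p = (94 + 12)/2 = 53.
Check: 41 · 53 = 2173.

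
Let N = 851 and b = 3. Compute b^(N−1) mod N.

303

3^1 ≡ 3 (mod 851)
3^2 ≡ 3^2 = 9 ≡ 9 (mod 851)
3^4 ≡ 9^2 = 81 ≡ 81 (mod 851)
3^8 ≡ 81^2 = 6561 ≡ 604 (mod 851)
3^16 ≡ 604^2 = 364816 ≡ 588 (mod 851)
3^32 ≡ 588^2 = 345744 ≡ 238 (mod 851)
3^64 ≡ 238^2 = 56644 ≡ 478 (mod 851)
3^128 ≡ 478^2 = 228484 ≡ 416 (mod 851)
3^256 ≡ 416^2 = 173056 ≡ 303 (mod 851)
3^512 ≡ 303^2 = 91809 ≡ 752 (mod 851)
850 = 512 + 256 + 64 + 16 + 2 in binary powers of 2.
So 3^850 ≡ 752 · 303 · 478 · 588 · 9 ≡ 303 (mod 851).
Since 303 ≠ 1, base 3 is a Fermat witness: 851 is composite.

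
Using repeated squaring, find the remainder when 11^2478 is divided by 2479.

11^1 ≡ 11 (mod 2479)
11^2 ≡ 11^2 = 121 ≡ 121 (mod 2479)
11^4 ≡ 121^2 = 14641 ≡ 2246 (mod 2479)
11^8 ≡ 2246^2 = 5044516 ≡ 2230 (mod 2479)
11^16 ≡ 2230^2 = 4972900 ≡ 26 (mod 2479)
11^32 ≡ 26^2 = 676 ≡ 676 (mod 2479)
11^64 ≡ 676^2 = 456976 ≡ 840 (mod 2479)
11^128 ≡ 840^2 = 705600 ≡ 1564 (mod 2479)
11^256 ≡ 1564^2 = 2446096 ≡ 1802 (mod 2479)
11^512 ≡ 1802^2 = 3247204 ≡ 2193 (mod 2479)
11^1024 ≡ 2193^2 = 4809249 ≡ 2468 (mod 2479)
11^2048 ≡ 2468^2 = 6091024 ≡ 121 (mod 2479)
2478 = 2048 + 256 + 128 + 32 + 8 + 4 + 2 in binary powers of 2.
So 11^2478 ≡ 121 · 1802 · 1564 · 676 · 2230 · 2246 · 121 ≡ 1148 (mod 2479).
Since 1148 ≠ 1, base 11 is a Fermat witness: 2479 is composite.

1148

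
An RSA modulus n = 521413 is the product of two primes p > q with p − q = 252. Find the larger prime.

859

Since p = q + 252, we have 521413 = q(q + 252), so q² + 252q − 521413 = 0.
Discriminant: 252² + 4·521413 = 63504 + 2085652 = 2149156; √2149156 = 1466.
q = (−252 + 1466)/2 = 607, and p = q + 252 = 859.
Check: 607 · 859 = 521413.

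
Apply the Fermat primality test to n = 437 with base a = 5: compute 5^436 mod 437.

5^1 ≡ 5 (mod 437)
5^2 ≡ 5^2 = 25 ≡ 25 (mod 437)
5^4 ≡ 25^2 = 625 ≡ 188 (mod 437)
5^8 ≡ 188^2 = 35344 ≡ 384 (mod 437)
5^16 ≡ 384^2 = 147456 ≡ 187 (mod 437)
5^32 ≡ 187^2 = 34969 ≡ 9 (mod 437)
5^64 ≡ 9^2 = 81 ≡ 81 (mod 437)
5^128 ≡ 81^2 = 6561 ≡ 6 (mod 437)
5^256 ≡ 6^2 = 36 ≡ 36 (mod 437)
436 = 256 + 128 + 32 + 16 + 4 in binary powers of 2.
So 5^436 ≡ 36 · 6 · 9 · 187 · 188 ≡ 397 (mod 437).
Since 397 ≠ 1, base 5 is a Fermat witness: 437 is composite.

397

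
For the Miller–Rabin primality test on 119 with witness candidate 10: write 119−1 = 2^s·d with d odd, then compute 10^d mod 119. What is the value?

54

119 − 1 = 118 = 2^1 · 59, so d = 59.
10^1 ≡ 10 (mod 119)
10^2 ≡ 10^2 = 100 ≡ 100 (mod 119)
10^4 ≡ 100^2 = 10000 ≡ 4 (mod 119)
10^8 ≡ 4^2 = 16 ≡ 16 (mod 119)
10^16 ≡ 16^2 = 256 ≡ 18 (mod 119)
10^32 ≡ 18^2 = 324 ≡ 86 (mod 119)
59 = 32 + 16 + 8 + 2 + 1 in binary powers of 2.
So 10^59 ≡ 86 · 18 · 16 · 100 · 10 ≡ 54 (mod 119).
Squaring chain: 54; never reaches −1, so base 10 is a Miller–Rabin witness that 119 is composite.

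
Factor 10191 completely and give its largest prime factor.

10191 = 3 · 3397
3397 = 43 · 79
79 is prime.
So 10191 = 3 · 43 · 79; the largest prime factor is 79.

79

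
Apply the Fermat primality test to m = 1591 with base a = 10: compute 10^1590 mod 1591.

10^1 ≡ 10 (mod 1591)
10^2 ≡ 10^2 = 100 ≡ 100 (mod 1591)
10^4 ≡ 100^2 = 10000 ≡ 454 (mod 1591)
10^8 ≡ 454^2 = 206116 ≡ 877 (mod 1591)
10^16 ≡ 877^2 = 769129 ≡ 676 (mod 1591)
10^32 ≡ 676^2 = 456976 ≡ 359 (mod 1591)
10^64 ≡ 359^2 = 128881 ≡ 10 (mod 1591)
10^128 ≡ 10^2 = 100 ≡ 100 (mod 1591)
10^256 ≡ 100^2 = 10000 ≡ 454 (mod 1591)
10^512 ≡ 454^2 = 206116 ≡ 877 (mod 1591)
10^1024 ≡ 877^2 = 769129 ≡ 676 (mod 1591)
1590 = 1024 + 512 + 32 + 16 + 4 + 2 in binary powers of 2.
So 10^1590 ≡ 676 · 877 · 359 · 676 · 454 · 100 ≡ 704 (mod 1591).
Since 704 ≠ 1, base 10 is a Fermat witness: 1591 is composite.

704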